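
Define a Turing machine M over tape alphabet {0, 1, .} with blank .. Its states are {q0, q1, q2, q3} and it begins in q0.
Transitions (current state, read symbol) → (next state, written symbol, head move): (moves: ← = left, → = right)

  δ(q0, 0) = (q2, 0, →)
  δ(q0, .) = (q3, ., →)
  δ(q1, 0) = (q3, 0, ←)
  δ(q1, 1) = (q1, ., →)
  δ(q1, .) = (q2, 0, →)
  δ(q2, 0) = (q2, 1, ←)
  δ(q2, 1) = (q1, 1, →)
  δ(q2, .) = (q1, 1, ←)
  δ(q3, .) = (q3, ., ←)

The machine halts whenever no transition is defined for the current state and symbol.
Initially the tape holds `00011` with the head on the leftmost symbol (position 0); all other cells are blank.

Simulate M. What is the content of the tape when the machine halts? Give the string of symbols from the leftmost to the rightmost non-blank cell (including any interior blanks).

q0 | ..[0]0011   read 0 → write 0, move →, go to q2
q2 | ..0[0]011   read 0 → write 1, move ←, go to q2
q2 | ..[0]1011   read 0 → write 1, move ←, go to q2
q2 | .[.]11011   read . → write 1, move ←, go to q1
q1 | [.]111011   read . → write 0, move →, go to q2
q2 | 0[1]11011   read 1 → write 1, move →, go to q1
q1 | 01[1]1011   read 1 → write ., move →, go to q1
q1 | 01.[1]011   read 1 → write ., move →, go to q1
q1 | 01..[0]11   read 0 → write 0, move ←, go to q3
q3 | 01.[.]011   read . → write ., move ←, go to q3
q3 | 01[.].011   read . → write ., move ←, go to q3
q3 | 0[1]..011
The non-blank tape span at halt is 01..011.

01..011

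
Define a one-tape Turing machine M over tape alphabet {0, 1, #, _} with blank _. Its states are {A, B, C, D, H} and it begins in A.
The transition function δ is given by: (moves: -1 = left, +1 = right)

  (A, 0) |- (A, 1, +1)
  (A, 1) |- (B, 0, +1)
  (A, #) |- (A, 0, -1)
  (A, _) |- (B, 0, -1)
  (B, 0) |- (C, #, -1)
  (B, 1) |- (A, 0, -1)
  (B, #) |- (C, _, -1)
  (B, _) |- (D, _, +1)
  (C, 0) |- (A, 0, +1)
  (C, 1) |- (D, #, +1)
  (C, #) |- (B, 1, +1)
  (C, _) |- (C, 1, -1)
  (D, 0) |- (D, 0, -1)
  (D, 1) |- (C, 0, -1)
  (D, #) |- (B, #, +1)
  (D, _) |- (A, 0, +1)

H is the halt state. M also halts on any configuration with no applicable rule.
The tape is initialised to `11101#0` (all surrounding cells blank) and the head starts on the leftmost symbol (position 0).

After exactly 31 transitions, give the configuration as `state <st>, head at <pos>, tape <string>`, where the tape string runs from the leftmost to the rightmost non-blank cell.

state B, head at 7, tape 111##1000

A | [1]1101#0__   read 1 → write 0, move +1, go to B
B | 0[1]101#0__   read 1 → write 0, move -1, go to A
A | [0]0101#0__   read 0 → write 1, move +1, go to A
A | 1[0]101#0__   read 0 → write 1, move +1, go to A
A | 11[1]01#0__   read 1 → write 0, move +1, go to B
B | 110[0]1#0__   read 0 → write #, move -1, go to C
C | 11[0]#1#0__   read 0 → write 0, move +1, go to A
A | 110[#]1#0__   read # → write 0, move -1, go to A
A | 11[0]01#0__   read 0 → write 1, move +1, go to A
A | 111[0]1#0__   read 0 → write 1, move +1, go to A
A | 1111[1]#0__   read 1 → write 0, move +1, go to B
B | 11110[#]0__   read # → write _, move -1, go to C
C | 1111[0]_0__   read 0 → write 0, move +1, go to A
A | 11110[_]0__   read _ → write 0, move -1, go to B
B | 1111[0]00__   read 0 → write #, move -1, go to C
C | 111[1]#00__   read 1 → write #, move +1, go to D
D | 111#[#]00__   read # → write #, move +1, go to B
B | 111##[0]0__   read 0 → write #, move -1, go to C
C | 111#[#]#0__   read # → write 1, move +1, go to B
B | 111#1[#]0__   read # → write _, move -1, go to C
C | 111#[1]_0__   read 1 → write #, move +1, go to D
D | 111##[_]0__   read _ → write 0, move +1, go to A
A | 111##0[0]__   read 0 → write 1, move +1, go to A
A | 111##01[_]_   read _ → write 0, move -1, go to B
B | 111##0[1]0_   read 1 → write 0, move -1, go to A
A | 111##[0]00_   read 0 → write 1, move +1, go to A
A | 111##1[0]0_   read 0 → write 1, move +1, go to A
A | 111##11[0]_   read 0 → write 1, move +1, go to A
A | 111##111[_]   read _ → write 0, move -1, go to B
B | 111##11[1]0   read 1 → write 0, move -1, go to A
A | 111##1[1]00   read 1 → write 0, move +1, go to B
B | 111##10[0]0
After 31 steps: state B, head at 7, tape 111##1000.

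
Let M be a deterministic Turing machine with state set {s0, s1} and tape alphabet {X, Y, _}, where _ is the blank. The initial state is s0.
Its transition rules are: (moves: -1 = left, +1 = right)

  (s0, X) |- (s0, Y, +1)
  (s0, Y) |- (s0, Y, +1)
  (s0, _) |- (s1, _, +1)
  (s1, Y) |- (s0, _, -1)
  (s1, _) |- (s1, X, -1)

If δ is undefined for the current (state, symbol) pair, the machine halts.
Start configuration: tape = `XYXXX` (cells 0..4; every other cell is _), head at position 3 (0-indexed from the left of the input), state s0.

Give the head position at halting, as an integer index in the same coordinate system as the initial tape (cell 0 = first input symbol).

5

state=s0 head=3 tape=XYX[X]X__   (s0,X)→(s0,Y,+1)
state=s0 head=4 tape=XYXY[X]__   (s0,X)→(s0,Y,+1)
state=s0 head=5 tape=XYXYY[_]_   (s0,_)→(s1,_,+1)
state=s1 head=6 tape=XYXYY_[_]   (s1,_)→(s1,X,-1)
state=s1 head=5 tape=XYXYY[_]X   (s1,_)→(s1,X,-1)
state=s1 head=4 tape=XYXY[Y]XX   (s1,Y)→(s0,_,-1)
state=s0 head=3 tape=XYX[Y]_XX   (s0,Y)→(s0,Y,+1)
state=s0 head=4 tape=XYXY[_]XX   (s0,_)→(s1,_,+1)
state=s1 head=5 tape=XYXY_[X]X
At halt the head is at cell 5.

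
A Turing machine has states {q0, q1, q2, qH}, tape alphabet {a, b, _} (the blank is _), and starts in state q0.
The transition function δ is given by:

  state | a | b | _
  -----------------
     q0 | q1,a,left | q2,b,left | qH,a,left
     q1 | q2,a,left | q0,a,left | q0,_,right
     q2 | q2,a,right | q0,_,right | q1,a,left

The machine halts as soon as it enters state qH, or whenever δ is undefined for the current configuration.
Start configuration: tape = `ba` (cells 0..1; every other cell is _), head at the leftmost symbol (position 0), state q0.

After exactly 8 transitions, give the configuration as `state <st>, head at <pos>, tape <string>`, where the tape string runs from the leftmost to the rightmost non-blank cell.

q0 | __[b]a   read b → write b, move left, go to q2
q2 | _[_]ba   read _ → write a, move left, go to q1
q1 | [_]aba   read _ → write _, move right, go to q0
q0 | _[a]ba   read a → write a, move left, go to q1
q1 | [_]aba   read _ → write _, move right, go to q0
q0 | _[a]ba   read a → write a, move left, go to q1
q1 | [_]aba   read _ → write _, move right, go to q0
q0 | _[a]ba   read a → write a, move left, go to q1
q1 | [_]aba
After 8 steps: state q1, head at -2, tape aba.

state q1, head at -2, tape aba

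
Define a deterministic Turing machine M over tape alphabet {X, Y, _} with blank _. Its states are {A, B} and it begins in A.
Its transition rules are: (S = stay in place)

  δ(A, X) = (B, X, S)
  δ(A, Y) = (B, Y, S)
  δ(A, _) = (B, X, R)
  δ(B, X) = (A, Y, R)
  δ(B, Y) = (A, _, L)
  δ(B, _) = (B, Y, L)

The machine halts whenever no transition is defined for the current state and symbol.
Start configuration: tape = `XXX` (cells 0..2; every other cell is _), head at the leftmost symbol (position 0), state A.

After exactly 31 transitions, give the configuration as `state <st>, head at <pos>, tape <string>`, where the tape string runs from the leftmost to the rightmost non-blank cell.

state=A head=0 tape=__[X]XX__   (A,X)→(B,X,S)
state=B head=0 tape=__[X]XX__   (B,X)→(A,Y,R)
state=A head=1 tape=__Y[X]X__   (A,X)→(B,X,S)
state=B head=1 tape=__Y[X]X__   (B,X)→(A,Y,R)
state=A head=2 tape=__YY[X]__   (A,X)→(B,X,S)
state=B head=2 tape=__YY[X]__   (B,X)→(A,Y,R)
state=A head=3 tape=__YYY[_]_   (A,_)→(B,X,R)
state=B head=4 tape=__YYYX[_]   (B,_)→(B,Y,L)
state=B head=3 tape=__YYY[X]Y   (B,X)→(A,Y,R)
state=A head=4 tape=__YYYY[Y]   (A,Y)→(B,Y,S)
state=B head=4 tape=__YYYY[Y]   (B,Y)→(A,_,L)
state=A head=3 tape=__YYY[Y]_   (A,Y)→(B,Y,S)
state=B head=3 tape=__YYY[Y]_   (B,Y)→(A,_,L)
state=A head=2 tape=__YY[Y]__   (A,Y)→(B,Y,S)
state=B head=2 tape=__YY[Y]__   (B,Y)→(A,_,L)
state=A head=1 tape=__Y[Y]___   (A,Y)→(B,Y,S)
state=B head=1 tape=__Y[Y]___   (B,Y)→(A,_,L)
state=A head=0 tape=__[Y]____   (A,Y)→(B,Y,S)
state=B head=0 tape=__[Y]____   (B,Y)→(A,_,L)
state=A head=-1 tape=_[_]_____   (A,_)→(B,X,R)
state=B head=0 tape=_X[_]____   (B,_)→(B,Y,L)
state=B head=-1 tape=_[X]Y____   (B,X)→(A,Y,R)
state=A head=0 tape=_Y[Y]____   (A,Y)→(B,Y,S)
state=B head=0 tape=_Y[Y]____   (B,Y)→(A,_,L)
state=A head=-1 tape=_[Y]_____   (A,Y)→(B,Y,S)
state=B head=-1 tape=_[Y]_____   (B,Y)→(A,_,L)
state=A head=-2 tape=[_]______   (A,_)→(B,X,R)
state=B head=-1 tape=X[_]_____   (B,_)→(B,Y,L)
state=B head=-2 tape=[X]Y_____   (B,X)→(A,Y,R)
state=A head=-1 tape=Y[Y]_____   (A,Y)→(B,Y,S)
state=B head=-1 tape=Y[Y]_____   (B,Y)→(A,_,L)
state=A head=-2 tape=[Y]______
After 31 steps: state A, head at -2, tape Y.

state A, head at -2, tape Y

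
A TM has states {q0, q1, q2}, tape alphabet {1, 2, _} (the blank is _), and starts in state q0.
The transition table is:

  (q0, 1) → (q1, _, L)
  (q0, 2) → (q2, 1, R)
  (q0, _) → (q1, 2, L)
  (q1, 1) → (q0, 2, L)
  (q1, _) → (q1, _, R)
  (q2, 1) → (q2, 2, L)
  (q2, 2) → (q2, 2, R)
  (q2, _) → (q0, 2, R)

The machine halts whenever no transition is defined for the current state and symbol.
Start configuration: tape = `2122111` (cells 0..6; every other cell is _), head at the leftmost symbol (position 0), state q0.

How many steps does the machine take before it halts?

19

q0 | _[2]122111__   read 2 → write 1, move R, go to q2
q2 | _1[1]22111__   read 1 → write 2, move L, go to q2
q2 | _[1]222111__   read 1 → write 2, move L, go to q2
q2 | [_]2222111__   read _ → write 2, move R, go to q0
q0 | 2[2]222111__   read 2 → write 1, move R, go to q2
q2 | 21[2]22111__   read 2 → write 2, move R, go to q2
q2 | 212[2]2111__   read 2 → write 2, move R, go to q2
q2 | 2122[2]111__   read 2 → write 2, move R, go to q2
q2 | 21222[1]11__   read 1 → write 2, move L, go to q2
q2 | 2122[2]211__   read 2 → write 2, move R, go to q2
q2 | 21222[2]11__   read 2 → write 2, move R, go to q2
q2 | 212222[1]1__   read 1 → write 2, move L, go to q2
q2 | 21222[2]21__   read 2 → write 2, move R, go to q2
q2 | 212222[2]1__   read 2 → write 2, move R, go to q2
q2 | 2122222[1]__   read 1 → write 2, move L, go to q2
q2 | 212222[2]2__   read 2 → write 2, move R, go to q2
q2 | 2122222[2]__   read 2 → write 2, move R, go to q2
q2 | 21222222[_]_   read _ → write 2, move R, go to q0
q0 | 212222222[_]   read _ → write 2, move L, go to q1
q1 | 21222222[2]2
M halts after 19 transitions.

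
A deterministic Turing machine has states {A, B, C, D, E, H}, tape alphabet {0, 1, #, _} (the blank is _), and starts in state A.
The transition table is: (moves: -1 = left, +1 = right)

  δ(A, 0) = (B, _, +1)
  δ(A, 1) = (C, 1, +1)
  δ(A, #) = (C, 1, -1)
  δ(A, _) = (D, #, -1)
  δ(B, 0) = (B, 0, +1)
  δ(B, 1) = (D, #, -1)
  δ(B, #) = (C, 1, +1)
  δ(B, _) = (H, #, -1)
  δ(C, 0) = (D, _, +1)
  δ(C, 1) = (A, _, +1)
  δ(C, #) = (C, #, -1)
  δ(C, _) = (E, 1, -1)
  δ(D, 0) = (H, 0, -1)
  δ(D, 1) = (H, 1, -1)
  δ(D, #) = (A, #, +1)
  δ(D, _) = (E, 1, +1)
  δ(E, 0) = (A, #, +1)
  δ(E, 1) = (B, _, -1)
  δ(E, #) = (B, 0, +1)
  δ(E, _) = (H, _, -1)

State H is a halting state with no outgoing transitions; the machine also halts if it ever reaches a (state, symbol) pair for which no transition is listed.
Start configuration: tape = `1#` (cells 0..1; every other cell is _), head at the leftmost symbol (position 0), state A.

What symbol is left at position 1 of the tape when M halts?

1

state=A head=0 tape=__[1]#   (A,1)→(C,1,+1)
state=C head=1 tape=__1[#]   (C,#)→(C,#,-1)
state=C head=0 tape=__[1]#   (C,1)→(A,_,+1)
state=A head=1 tape=___[#]   (A,#)→(C,1,-1)
state=C head=0 tape=__[_]1   (C,_)→(E,1,-1)
state=E head=-1 tape=_[_]11   (E,_)→(H,_,-1)
state=H head=-2 tape=[_]_11
Cell 1 holds 1 when M halts.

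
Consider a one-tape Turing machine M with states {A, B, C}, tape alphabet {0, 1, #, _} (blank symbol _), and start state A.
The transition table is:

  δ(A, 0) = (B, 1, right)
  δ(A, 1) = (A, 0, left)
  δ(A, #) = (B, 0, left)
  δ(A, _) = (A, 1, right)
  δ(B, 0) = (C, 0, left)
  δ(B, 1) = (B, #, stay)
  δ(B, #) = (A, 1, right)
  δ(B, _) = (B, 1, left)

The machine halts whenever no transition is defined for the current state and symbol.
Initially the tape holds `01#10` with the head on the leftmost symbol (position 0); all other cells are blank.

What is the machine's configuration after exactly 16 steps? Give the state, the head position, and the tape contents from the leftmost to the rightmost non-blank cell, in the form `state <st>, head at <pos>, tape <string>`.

state=A head=0 tape=[0]1#10_   (A,0)→(B,1,right)
state=B head=1 tape=1[1]#10_   (B,1)→(B,#,stay)
state=B head=1 tape=1[#]#10_   (B,#)→(A,1,right)
state=A head=2 tape=11[#]10_   (A,#)→(B,0,left)
state=B head=1 tape=1[1]010_   (B,1)→(B,#,stay)
state=B head=1 tape=1[#]010_   (B,#)→(A,1,right)
state=A head=2 tape=11[0]10_   (A,0)→(B,1,right)
state=B head=3 tape=111[1]0_   (B,1)→(B,#,stay)
state=B head=3 tape=111[#]0_   (B,#)→(A,1,right)
state=A head=4 tape=1111[0]_   (A,0)→(B,1,right)
state=B head=5 tape=11111[_]   (B,_)→(B,1,left)
state=B head=4 tape=1111[1]1   (B,1)→(B,#,stay)
state=B head=4 tape=1111[#]1   (B,#)→(A,1,right)
state=A head=5 tape=11111[1]   (A,1)→(A,0,left)
state=A head=4 tape=1111[1]0   (A,1)→(A,0,left)
state=A head=3 tape=111[1]00   (A,1)→(A,0,left)
state=A head=2 tape=11[1]000
After 16 steps: state A, head at 2, tape 111000.

state A, head at 2, tape 111000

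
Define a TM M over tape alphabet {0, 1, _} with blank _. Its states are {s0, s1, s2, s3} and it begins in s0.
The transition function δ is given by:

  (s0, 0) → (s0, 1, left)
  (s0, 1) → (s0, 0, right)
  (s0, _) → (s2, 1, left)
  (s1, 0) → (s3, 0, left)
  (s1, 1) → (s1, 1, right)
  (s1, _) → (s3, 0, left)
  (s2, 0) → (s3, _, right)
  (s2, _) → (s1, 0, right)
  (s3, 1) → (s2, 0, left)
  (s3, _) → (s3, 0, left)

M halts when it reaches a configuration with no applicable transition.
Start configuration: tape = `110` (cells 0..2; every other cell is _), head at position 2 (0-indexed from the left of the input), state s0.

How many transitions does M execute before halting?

8

s0 | 11[0]_   read 0 → write 1, move left, go to s0
s0 | 1[1]1_   read 1 → write 0, move right, go to s0
s0 | 10[1]_   read 1 → write 0, move right, go to s0
s0 | 100[_]   read _ → write 1, move left, go to s2
s2 | 10[0]1   read 0 → write _, move right, go to s3
s3 | 10_[1]   read 1 → write 0, move left, go to s2
s2 | 10[_]0   read _ → write 0, move right, go to s1
s1 | 100[0]   read 0 → write 0, move left, go to s3
s3 | 10[0]0
M halts after 8 transitions.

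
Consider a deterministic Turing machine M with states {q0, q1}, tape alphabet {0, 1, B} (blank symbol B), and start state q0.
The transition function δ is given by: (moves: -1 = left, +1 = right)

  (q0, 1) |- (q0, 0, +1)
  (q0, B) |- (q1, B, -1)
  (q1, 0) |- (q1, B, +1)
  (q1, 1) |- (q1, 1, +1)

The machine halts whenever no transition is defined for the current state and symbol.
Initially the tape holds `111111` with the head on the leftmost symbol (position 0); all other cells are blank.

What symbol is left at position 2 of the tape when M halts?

q0 | [1]11111B   read 1 → write 0, move +1, go to q0
q0 | 0[1]1111B   read 1 → write 0, move +1, go to q0
q0 | 00[1]111B   read 1 → write 0, move +1, go to q0
q0 | 000[1]11B   read 1 → write 0, move +1, go to q0
q0 | 0000[1]1B   read 1 → write 0, move +1, go to q0
q0 | 00000[1]B   read 1 → write 0, move +1, go to q0
q0 | 000000[B]   read B → write B, move -1, go to q1
q1 | 00000[0]B   read 0 → write B, move +1, go to q1
q1 | 00000B[B]
Cell 2 holds 0 when M halts.

0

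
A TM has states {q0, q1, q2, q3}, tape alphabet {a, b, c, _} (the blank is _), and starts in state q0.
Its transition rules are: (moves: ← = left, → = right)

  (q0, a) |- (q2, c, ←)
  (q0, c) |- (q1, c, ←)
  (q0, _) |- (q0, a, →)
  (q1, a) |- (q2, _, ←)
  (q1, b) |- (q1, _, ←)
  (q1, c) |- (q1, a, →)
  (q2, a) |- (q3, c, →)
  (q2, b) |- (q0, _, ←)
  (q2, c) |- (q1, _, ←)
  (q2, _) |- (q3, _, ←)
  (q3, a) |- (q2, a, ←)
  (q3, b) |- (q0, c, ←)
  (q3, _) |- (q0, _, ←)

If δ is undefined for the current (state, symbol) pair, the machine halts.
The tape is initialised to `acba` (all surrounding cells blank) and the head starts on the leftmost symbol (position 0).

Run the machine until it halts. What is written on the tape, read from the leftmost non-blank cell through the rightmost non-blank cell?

state=q0 head=0 tape=_______[a]cba   (q0,a)→(q2,c,←)
state=q2 head=-1 tape=______[_]ccba   (q2,_)→(q3,_,←)
state=q3 head=-2 tape=_____[_]_ccba   (q3,_)→(q0,_,←)
state=q0 head=-3 tape=____[_]__ccba   (q0,_)→(q0,a,→)
state=q0 head=-2 tape=____a[_]_ccba   (q0,_)→(q0,a,→)
state=q0 head=-1 tape=____aa[_]ccba   (q0,_)→(q0,a,→)
state=q0 head=0 tape=____aaa[c]cba   (q0,c)→(q1,c,←)
state=q1 head=-1 tape=____aa[a]ccba   (q1,a)→(q2,_,←)
state=q2 head=-2 tape=____a[a]_ccba   (q2,a)→(q3,c,→)
state=q3 head=-1 tape=____ac[_]ccba   (q3,_)→(q0,_,←)
state=q0 head=-2 tape=____a[c]_ccba   (q0,c)→(q1,c,←)
state=q1 head=-3 tape=____[a]c_ccba   (q1,a)→(q2,_,←)
state=q2 head=-4 tape=___[_]_c_ccba   (q2,_)→(q3,_,←)
state=q3 head=-5 tape=__[_]__c_ccba   (q3,_)→(q0,_,←)
state=q0 head=-6 tape=_[_]___c_ccba   (q0,_)→(q0,a,→)
state=q0 head=-5 tape=_a[_]__c_ccba   (q0,_)→(q0,a,→)
state=q0 head=-4 tape=_aa[_]_c_ccba   (q0,_)→(q0,a,→)
state=q0 head=-3 tape=_aaa[_]c_ccba   (q0,_)→(q0,a,→)
state=q0 head=-2 tape=_aaaa[c]_ccba   (q0,c)→(q1,c,←)
state=q1 head=-3 tape=_aaa[a]c_ccba   (q1,a)→(q2,_,←)
state=q2 head=-4 tape=_aa[a]_c_ccba   (q2,a)→(q3,c,→)
state=q3 head=-3 tape=_aac[_]c_ccba   (q3,_)→(q0,_,←)
state=q0 head=-4 tape=_aa[c]_c_ccba   (q0,c)→(q1,c,←)
state=q1 head=-5 tape=_a[a]c_c_ccba   (q1,a)→(q2,_,←)
state=q2 head=-6 tape=_[a]_c_c_ccba   (q2,a)→(q3,c,→)
state=q3 head=-5 tape=_c[_]c_c_ccba   (q3,_)→(q0,_,←)
state=q0 head=-6 tape=_[c]_c_c_ccba   (q0,c)→(q1,c,←)
state=q1 head=-7 tape=[_]c_c_c_ccba
The non-blank tape span at halt is c_c_c_ccba.

c_c_c_ccba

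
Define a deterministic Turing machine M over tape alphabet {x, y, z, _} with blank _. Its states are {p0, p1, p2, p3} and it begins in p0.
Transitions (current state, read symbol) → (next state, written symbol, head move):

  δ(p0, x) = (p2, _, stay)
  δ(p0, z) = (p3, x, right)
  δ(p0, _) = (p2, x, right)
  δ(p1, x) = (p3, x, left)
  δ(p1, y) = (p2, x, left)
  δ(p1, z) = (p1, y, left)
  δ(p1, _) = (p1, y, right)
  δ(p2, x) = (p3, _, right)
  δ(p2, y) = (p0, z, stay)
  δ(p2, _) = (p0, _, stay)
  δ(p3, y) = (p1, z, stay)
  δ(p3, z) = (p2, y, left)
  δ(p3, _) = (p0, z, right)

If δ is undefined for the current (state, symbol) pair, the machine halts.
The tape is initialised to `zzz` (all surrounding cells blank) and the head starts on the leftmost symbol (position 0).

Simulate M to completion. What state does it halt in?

p0 | [z]zz   read z → write x, move right, go to p3
p3 | x[z]z   read z → write y, move left, go to p2
p2 | [x]yz   read x → write _, move right, go to p3
p3 | _[y]z   read y → write z, move stay, go to p1
p1 | _[z]z   read z → write y, move left, go to p1
p1 | [_]yz   read _ → write y, move right, go to p1
p1 | y[y]z   read y → write x, move left, go to p2
p2 | [y]xz   read y → write z, move stay, go to p0
p0 | [z]xz   read z → write x, move right, go to p3
p3 | x[x]z
No transition is defined for (p3, x); M halts in state p3.

p3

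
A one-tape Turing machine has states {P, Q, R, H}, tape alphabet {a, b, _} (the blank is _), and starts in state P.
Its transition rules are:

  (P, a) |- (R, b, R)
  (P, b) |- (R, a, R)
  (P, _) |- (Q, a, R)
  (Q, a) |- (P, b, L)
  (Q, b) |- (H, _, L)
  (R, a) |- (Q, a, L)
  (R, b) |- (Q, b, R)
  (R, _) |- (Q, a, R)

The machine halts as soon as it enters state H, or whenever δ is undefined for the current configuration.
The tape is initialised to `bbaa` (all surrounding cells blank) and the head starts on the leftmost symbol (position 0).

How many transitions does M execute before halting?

8

P | [b]baa_   read b → write a, move R, go to R
R | a[b]aa_   read b → write b, move R, go to Q
Q | ab[a]a_   read a → write b, move L, go to P
P | a[b]ba_   read b → write a, move R, go to R
R | aa[b]a_   read b → write b, move R, go to Q
Q | aab[a]_   read a → write b, move L, go to P
P | aa[b]b_   read b → write a, move R, go to R
R | aaa[b]_   read b → write b, move R, go to Q
Q | aaab[_]
M halts after 8 transitions.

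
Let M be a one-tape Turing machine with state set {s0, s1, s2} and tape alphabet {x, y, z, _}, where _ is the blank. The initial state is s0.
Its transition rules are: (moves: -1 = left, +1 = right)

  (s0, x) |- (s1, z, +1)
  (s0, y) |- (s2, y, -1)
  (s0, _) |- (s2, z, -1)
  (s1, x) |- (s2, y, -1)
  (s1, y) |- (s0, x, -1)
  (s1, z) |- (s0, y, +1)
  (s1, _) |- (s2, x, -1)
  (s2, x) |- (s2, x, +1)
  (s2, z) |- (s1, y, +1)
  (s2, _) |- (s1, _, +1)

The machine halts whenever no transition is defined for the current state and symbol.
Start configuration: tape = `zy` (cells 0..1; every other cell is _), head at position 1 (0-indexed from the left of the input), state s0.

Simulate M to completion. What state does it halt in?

s0 | __z[y]   read y → write y, move -1, go to s2
s2 | __[z]y   read z → write y, move +1, go to s1
s1 | __y[y]   read y → write x, move -1, go to s0
s0 | __[y]x   read y → write y, move -1, go to s2
s2 | _[_]yx   read _ → write _, move +1, go to s1
s1 | __[y]x   read y → write x, move -1, go to s0
s0 | _[_]xx   read _ → write z, move -1, go to s2
s2 | [_]zxx   read _ → write _, move +1, go to s1
s1 | _[z]xx   read z → write y, move +1, go to s0
s0 | _y[x]x   read x → write z, move +1, go to s1
s1 | _yz[x]   read x → write y, move -1, go to s2
s2 | _y[z]y   read z → write y, move +1, go to s1
s1 | _yy[y]   read y → write x, move -1, go to s0
s0 | _y[y]x   read y → write y, move -1, go to s2
s2 | _[y]yx
No transition is defined for (s2, y); M halts in state s2.

s2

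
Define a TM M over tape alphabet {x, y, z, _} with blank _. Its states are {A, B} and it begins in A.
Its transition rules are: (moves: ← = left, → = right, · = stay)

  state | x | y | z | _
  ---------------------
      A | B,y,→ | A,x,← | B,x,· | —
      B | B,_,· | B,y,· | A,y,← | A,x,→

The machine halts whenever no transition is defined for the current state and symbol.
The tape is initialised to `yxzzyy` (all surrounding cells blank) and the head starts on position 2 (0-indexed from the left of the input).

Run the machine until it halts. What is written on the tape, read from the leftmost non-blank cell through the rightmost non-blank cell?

state=A head=2 tape=yx[z]zyy_   (A,z)→(B,x,·)
state=B head=2 tape=yx[x]zyy_   (B,x)→(B,_,·)
state=B head=2 tape=yx[_]zyy_   (B,_)→(A,x,→)
state=A head=3 tape=yxx[z]yy_   (A,z)→(B,x,·)
state=B head=3 tape=yxx[x]yy_   (B,x)→(B,_,·)
state=B head=3 tape=yxx[_]yy_   (B,_)→(A,x,→)
state=A head=4 tape=yxxx[y]y_   (A,y)→(A,x,←)
state=A head=3 tape=yxx[x]xy_   (A,x)→(B,y,→)
state=B head=4 tape=yxxy[x]y_   (B,x)→(B,_,·)
state=B head=4 tape=yxxy[_]y_   (B,_)→(A,x,→)
state=A head=5 tape=yxxyx[y]_   (A,y)→(A,x,←)
state=A head=4 tape=yxxy[x]x_   (A,x)→(B,y,→)
state=B head=5 tape=yxxyy[x]_   (B,x)→(B,_,·)
state=B head=5 tape=yxxyy[_]_   (B,_)→(A,x,→)
state=A head=6 tape=yxxyyx[_]
The non-blank tape span at halt is yxxyyx.

yxxyyx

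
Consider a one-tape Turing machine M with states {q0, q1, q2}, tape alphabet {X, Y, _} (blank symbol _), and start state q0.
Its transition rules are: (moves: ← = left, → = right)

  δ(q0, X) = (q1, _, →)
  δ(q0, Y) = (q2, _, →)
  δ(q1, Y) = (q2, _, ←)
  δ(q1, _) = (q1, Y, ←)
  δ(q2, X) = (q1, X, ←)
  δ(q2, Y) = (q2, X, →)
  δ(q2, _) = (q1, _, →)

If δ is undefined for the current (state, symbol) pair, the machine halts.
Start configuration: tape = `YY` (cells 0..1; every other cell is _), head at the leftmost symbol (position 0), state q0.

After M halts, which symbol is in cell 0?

_

state=q0 head=0 tape=[Y]Y__   (q0,Y)→(q2,_,→)
state=q2 head=1 tape=_[Y]__   (q2,Y)→(q2,X,→)
state=q2 head=2 tape=_X[_]_   (q2,_)→(q1,_,→)
state=q1 head=3 tape=_X_[_]   (q1,_)→(q1,Y,←)
state=q1 head=2 tape=_X[_]Y   (q1,_)→(q1,Y,←)
state=q1 head=1 tape=_[X]YY
Cell 0 holds _ when M halts.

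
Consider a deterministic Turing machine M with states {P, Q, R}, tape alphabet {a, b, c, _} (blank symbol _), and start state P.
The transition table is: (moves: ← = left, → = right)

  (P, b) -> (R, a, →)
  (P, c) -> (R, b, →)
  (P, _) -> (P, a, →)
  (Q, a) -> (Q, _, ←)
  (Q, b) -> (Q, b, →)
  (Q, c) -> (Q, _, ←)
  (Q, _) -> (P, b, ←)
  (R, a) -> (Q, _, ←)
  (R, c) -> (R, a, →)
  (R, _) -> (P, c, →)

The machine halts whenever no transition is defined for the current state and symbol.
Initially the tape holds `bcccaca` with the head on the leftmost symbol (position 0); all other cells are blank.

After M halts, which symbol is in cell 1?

a

state=P head=0 tape=__[b]cccaca   (P,b)→(R,a,→)
state=R head=1 tape=__a[c]ccaca   (R,c)→(R,a,→)
state=R head=2 tape=__aa[c]caca   (R,c)→(R,a,→)
state=R head=3 tape=__aaa[c]aca   (R,c)→(R,a,→)
state=R head=4 tape=__aaaa[a]ca   (R,a)→(Q,_,←)
state=Q head=3 tape=__aaa[a]_ca   (Q,a)→(Q,_,←)
state=Q head=2 tape=__aa[a]__ca   (Q,a)→(Q,_,←)
state=Q head=1 tape=__a[a]___ca   (Q,a)→(Q,_,←)
state=Q head=0 tape=__[a]____ca   (Q,a)→(Q,_,←)
state=Q head=-1 tape=_[_]_____ca   (Q,_)→(P,b,←)
state=P head=-2 tape=[_]b_____ca   (P,_)→(P,a,→)
state=P head=-1 tape=a[b]_____ca   (P,b)→(R,a,→)
state=R head=0 tape=aa[_]____ca   (R,_)→(P,c,→)
state=P head=1 tape=aac[_]___ca   (P,_)→(P,a,→)
state=P head=2 tape=aaca[_]__ca   (P,_)→(P,a,→)
state=P head=3 tape=aacaa[_]_ca   (P,_)→(P,a,→)
state=P head=4 tape=aacaaa[_]ca   (P,_)→(P,a,→)
state=P head=5 tape=aacaaaa[c]a   (P,c)→(R,b,→)
state=R head=6 tape=aacaaaab[a]   (R,a)→(Q,_,←)
state=Q head=5 tape=aacaaaa[b]_   (Q,b)→(Q,b,→)
state=Q head=6 tape=aacaaaab[_]   (Q,_)→(P,b,←)
state=P head=5 tape=aacaaaa[b]b   (P,b)→(R,a,→)
state=R head=6 tape=aacaaaaa[b]
Cell 1 holds a when M halts.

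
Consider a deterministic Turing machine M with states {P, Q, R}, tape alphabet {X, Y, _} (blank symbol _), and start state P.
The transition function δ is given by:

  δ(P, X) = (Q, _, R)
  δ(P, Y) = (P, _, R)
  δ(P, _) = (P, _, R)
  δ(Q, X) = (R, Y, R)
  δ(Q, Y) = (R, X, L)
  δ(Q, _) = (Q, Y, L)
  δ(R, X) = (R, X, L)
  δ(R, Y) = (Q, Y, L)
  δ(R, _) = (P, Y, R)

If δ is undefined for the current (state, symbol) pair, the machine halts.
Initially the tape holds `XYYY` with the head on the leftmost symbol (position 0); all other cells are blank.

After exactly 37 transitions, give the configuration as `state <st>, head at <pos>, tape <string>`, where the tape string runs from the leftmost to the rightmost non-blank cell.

P | _[X]YYY__   read X → write _, move R, go to Q
Q | __[Y]YY__   read Y → write X, move L, go to R
R | _[_]XYY__   read _ → write Y, move R, go to P
P | _Y[X]YY__   read X → write _, move R, go to Q
Q | _Y_[Y]Y__   read Y → write X, move L, go to R
R | _Y[_]XY__   read _ → write Y, move R, go to P
P | _YY[X]Y__   read X → write _, move R, go to Q
Q | _YY_[Y]__   read Y → write X, move L, go to R
R | _YY[_]X__   read _ → write Y, move R, go to P
P | _YYY[X]__   read X → write _, move R, go to Q
Q | _YYY_[_]_   read _ → write Y, move L, go to Q
Q | _YYY[_]Y_   read _ → write Y, move L, go to Q
Q | _YY[Y]YY_   read Y → write X, move L, go to R
R | _Y[Y]XYY_   read Y → write Y, move L, go to Q
Q | _[Y]YXYY_   read Y → write X, move L, go to R
R | [_]XYXYY_   read _ → write Y, move R, go to P
P | Y[X]YXYY_   read X → write _, move R, go to Q
Q | Y_[Y]XYY_   read Y → write X, move L, go to R
R | Y[_]XXYY_   read _ → write Y, move R, go to P
P | YY[X]XYY_   read X → write _, move R, go to Q
Q | YY_[X]YY_   read X → write Y, move R, go to R
R | YY_Y[Y]Y_   read Y → write Y, move L, go to Q
Q | YY_[Y]YY_   read Y → write X, move L, go to R
R | YY[_]XYY_   read _ → write Y, move R, go to P
P | YYY[X]YY_   read X → write _, move R, go to Q
Q | YYY_[Y]Y_   read Y → write X, move L, go to R
R | YYY[_]XY_   read _ → write Y, move R, go to P
P | YYYY[X]Y_   read X → write _, move R, go to Q
Q | YYYY_[Y]_   read Y → write X, move L, go to R
R | YYYY[_]X_   read _ → write Y, move R, go to P
P | YYYYY[X]_   read X → write _, move R, go to Q
Q | YYYYY_[_]   read _ → write Y, move L, go to Q
Q | YYYYY[_]Y   read _ → write Y, move L, go to Q
Q | YYYY[Y]YY   read Y → write X, move L, go to R
R | YYY[Y]XYY   read Y → write Y, move L, go to Q
Q | YY[Y]YXYY   read Y → write X, move L, go to R
R | Y[Y]XYXYY   read Y → write Y, move L, go to Q
Q | [Y]YXYXYY
After 37 steps: state Q, head at -1, tape YYXYXYY.

state Q, head at -1, tape YYXYXYY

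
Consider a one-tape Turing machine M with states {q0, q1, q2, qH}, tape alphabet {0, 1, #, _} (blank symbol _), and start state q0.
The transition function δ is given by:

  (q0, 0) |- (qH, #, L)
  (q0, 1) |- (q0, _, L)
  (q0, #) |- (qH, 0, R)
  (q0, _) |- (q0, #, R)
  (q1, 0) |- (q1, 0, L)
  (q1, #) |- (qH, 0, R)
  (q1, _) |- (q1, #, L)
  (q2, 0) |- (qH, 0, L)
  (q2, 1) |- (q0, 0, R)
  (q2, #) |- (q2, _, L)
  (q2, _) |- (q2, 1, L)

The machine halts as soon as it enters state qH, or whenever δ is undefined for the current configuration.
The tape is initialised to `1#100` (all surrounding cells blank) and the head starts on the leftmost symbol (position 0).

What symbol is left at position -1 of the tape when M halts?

#

state=q0 head=0 tape=_[1]#100   (q0,1)→(q0,_,L)
state=q0 head=-1 tape=[_]_#100   (q0,_)→(q0,#,R)
state=q0 head=0 tape=#[_]#100   (q0,_)→(q0,#,R)
state=q0 head=1 tape=##[#]100   (q0,#)→(qH,0,R)
state=qH head=2 tape=##0[1]00
Cell -1 holds # when M halts.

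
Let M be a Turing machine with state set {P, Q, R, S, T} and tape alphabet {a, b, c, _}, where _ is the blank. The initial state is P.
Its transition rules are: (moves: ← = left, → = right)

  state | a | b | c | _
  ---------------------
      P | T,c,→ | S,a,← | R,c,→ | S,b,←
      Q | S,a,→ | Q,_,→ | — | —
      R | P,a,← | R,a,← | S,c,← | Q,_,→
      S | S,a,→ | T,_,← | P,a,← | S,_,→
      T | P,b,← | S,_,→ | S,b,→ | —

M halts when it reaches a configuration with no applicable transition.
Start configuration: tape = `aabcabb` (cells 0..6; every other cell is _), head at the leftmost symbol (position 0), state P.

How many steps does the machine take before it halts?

10

state=P head=0 tape=__[a]abcabb   (P,a)→(T,c,→)
state=T head=1 tape=__c[a]bcabb   (T,a)→(P,b,←)
state=P head=0 tape=__[c]bbcabb   (P,c)→(R,c,→)
state=R head=1 tape=__c[b]bcabb   (R,b)→(R,a,←)
state=R head=0 tape=__[c]abcabb   (R,c)→(S,c,←)
state=S head=-1 tape=_[_]cabcabb   (S,_)→(S,_,→)
state=S head=0 tape=__[c]abcabb   (S,c)→(P,a,←)
state=P head=-1 tape=_[_]aabcabb   (P,_)→(S,b,←)
state=S head=-2 tape=[_]baabcabb   (S,_)→(S,_,→)
state=S head=-1 tape=_[b]aabcabb   (S,b)→(T,_,←)
state=T head=-2 tape=[_]_aabcabb
M halts after 10 transitions.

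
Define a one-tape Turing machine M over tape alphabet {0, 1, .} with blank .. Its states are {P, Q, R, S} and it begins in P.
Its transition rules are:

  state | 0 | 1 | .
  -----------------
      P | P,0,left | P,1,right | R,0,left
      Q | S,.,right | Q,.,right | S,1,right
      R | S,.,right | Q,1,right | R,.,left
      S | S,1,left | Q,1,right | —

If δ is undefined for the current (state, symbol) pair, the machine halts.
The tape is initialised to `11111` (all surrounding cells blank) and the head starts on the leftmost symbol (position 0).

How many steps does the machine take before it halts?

state=P head=0 tape=[1]1111..   (P,1)→(P,1,right)
state=P head=1 tape=1[1]111..   (P,1)→(P,1,right)
state=P head=2 tape=11[1]11..   (P,1)→(P,1,right)
state=P head=3 tape=111[1]1..   (P,1)→(P,1,right)
state=P head=4 tape=1111[1]..   (P,1)→(P,1,right)
state=P head=5 tape=11111[.].   (P,.)→(R,0,left)
state=R head=4 tape=1111[1]0.   (R,1)→(Q,1,right)
state=Q head=5 tape=11111[0].   (Q,0)→(S,.,right)
state=S head=6 tape=11111.[.]
M halts after 8 transitions.

8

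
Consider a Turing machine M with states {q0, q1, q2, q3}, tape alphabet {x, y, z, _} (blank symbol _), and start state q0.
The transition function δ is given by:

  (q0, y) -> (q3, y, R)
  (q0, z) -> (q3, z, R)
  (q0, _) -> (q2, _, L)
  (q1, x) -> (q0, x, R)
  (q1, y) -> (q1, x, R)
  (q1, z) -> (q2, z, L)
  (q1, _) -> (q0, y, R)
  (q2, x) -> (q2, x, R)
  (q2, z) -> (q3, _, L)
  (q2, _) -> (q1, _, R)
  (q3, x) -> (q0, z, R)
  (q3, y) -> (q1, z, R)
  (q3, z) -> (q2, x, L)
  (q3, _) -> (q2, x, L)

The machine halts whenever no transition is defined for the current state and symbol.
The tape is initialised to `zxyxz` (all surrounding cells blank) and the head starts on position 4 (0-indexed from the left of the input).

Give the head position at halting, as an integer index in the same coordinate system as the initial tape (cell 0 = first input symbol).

3

state=q0 head=4 tape=zxyx[z]_   (q0,z)→(q3,z,R)
state=q3 head=5 tape=zxyxz[_]   (q3,_)→(q2,x,L)
state=q2 head=4 tape=zxyx[z]x   (q2,z)→(q3,_,L)
state=q3 head=3 tape=zxy[x]_x   (q3,x)→(q0,z,R)
state=q0 head=4 tape=zxyz[_]x   (q0,_)→(q2,_,L)
state=q2 head=3 tape=zxy[z]_x   (q2,z)→(q3,_,L)
state=q3 head=2 tape=zx[y]__x   (q3,y)→(q1,z,R)
state=q1 head=3 tape=zxz[_]_x   (q1,_)→(q0,y,R)
state=q0 head=4 tape=zxzy[_]x   (q0,_)→(q2,_,L)
state=q2 head=3 tape=zxz[y]_x
At halt the head is at cell 3.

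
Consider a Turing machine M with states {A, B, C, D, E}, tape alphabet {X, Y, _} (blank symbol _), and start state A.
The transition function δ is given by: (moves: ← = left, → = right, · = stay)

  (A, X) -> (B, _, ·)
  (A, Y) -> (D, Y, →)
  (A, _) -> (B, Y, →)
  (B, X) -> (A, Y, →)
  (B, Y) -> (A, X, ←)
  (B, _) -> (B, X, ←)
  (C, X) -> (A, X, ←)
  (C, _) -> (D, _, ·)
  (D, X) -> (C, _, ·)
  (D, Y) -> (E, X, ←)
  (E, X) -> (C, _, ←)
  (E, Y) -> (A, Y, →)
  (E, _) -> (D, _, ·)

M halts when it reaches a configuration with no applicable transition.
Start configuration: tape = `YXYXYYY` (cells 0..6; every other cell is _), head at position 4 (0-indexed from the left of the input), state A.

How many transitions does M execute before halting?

A | _YXYX[Y]YY   read Y → write Y, move →, go to D
D | _YXYXY[Y]Y   read Y → write X, move ←, go to E
E | _YXYX[Y]XY   read Y → write Y, move →, go to A
A | _YXYXY[X]Y   read X → write _, move ·, go to B
B | _YXYXY[_]Y   read _ → write X, move ←, go to B
B | _YXYX[Y]XY   read Y → write X, move ←, go to A
A | _YXY[X]XXY   read X → write _, move ·, go to B
B | _YXY[_]XXY   read _ → write X, move ←, go to B
B | _YX[Y]XXXY   read Y → write X, move ←, go to A
A | _Y[X]XXXXY   read X → write _, move ·, go to B
B | _Y[_]XXXXY   read _ → write X, move ←, go to B
B | _[Y]XXXXXY   read Y → write X, move ←, go to A
A | [_]XXXXXXY   read _ → write Y, move →, go to B
B | Y[X]XXXXXY   read X → write Y, move →, go to A
A | YY[X]XXXXY   read X → write _, move ·, go to B
B | YY[_]XXXXY   read _ → write X, move ←, go to B
B | Y[Y]XXXXXY   read Y → write X, move ←, go to A
A | [Y]XXXXXXY   read Y → write Y, move →, go to D
D | Y[X]XXXXXY   read X → write _, move ·, go to C
C | Y[_]XXXXXY   read _ → write _, move ·, go to D
D | Y[_]XXXXXY
M halts after 20 transitions.

20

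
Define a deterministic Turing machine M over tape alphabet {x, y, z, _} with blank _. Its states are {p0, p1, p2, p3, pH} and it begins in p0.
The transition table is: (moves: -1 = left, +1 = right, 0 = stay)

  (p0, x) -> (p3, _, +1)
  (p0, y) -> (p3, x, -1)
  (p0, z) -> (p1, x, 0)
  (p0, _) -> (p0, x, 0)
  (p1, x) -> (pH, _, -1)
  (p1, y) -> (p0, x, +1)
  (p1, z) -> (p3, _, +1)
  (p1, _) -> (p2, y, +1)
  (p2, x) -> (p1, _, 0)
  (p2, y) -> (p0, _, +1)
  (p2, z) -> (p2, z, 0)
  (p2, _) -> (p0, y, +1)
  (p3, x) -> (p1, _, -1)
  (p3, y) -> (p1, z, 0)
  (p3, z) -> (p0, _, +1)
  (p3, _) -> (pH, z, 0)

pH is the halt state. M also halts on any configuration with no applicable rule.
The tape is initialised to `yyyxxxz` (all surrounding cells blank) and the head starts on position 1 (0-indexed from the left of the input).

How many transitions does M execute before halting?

21

p0 | y[y]yxxxz__   read y → write x, move -1, go to p3
p3 | [y]xyxxxz__   read y → write z, move 0, go to p1
p1 | [z]xyxxxz__   read z → write _, move +1, go to p3
p3 | _[x]yxxxz__   read x → write _, move -1, go to p1
p1 | [_]_yxxxz__   read _ → write y, move +1, go to p2
p2 | y[_]yxxxz__   read _ → write y, move +1, go to p0
p0 | yy[y]xxxz__   read y → write x, move -1, go to p3
p3 | y[y]xxxxz__   read y → write z, move 0, go to p1
p1 | y[z]xxxxz__   read z → write _, move +1, go to p3
p3 | y_[x]xxxz__   read x → write _, move -1, go to p1
p1 | y[_]_xxxz__   read _ → write y, move +1, go to p2
p2 | yy[_]xxxz__   read _ → write y, move +1, go to p0
p0 | yyy[x]xxz__   read x → write _, move +1, go to p3
p3 | yyy_[x]xz__   read x → write _, move -1, go to p1
p1 | yyy[_]_xz__   read _ → write y, move +1, go to p2
p2 | yyyy[_]xz__   read _ → write y, move +1, go to p0
p0 | yyyyy[x]z__   read x → write _, move +1, go to p3
p3 | yyyyy_[z]__   read z → write _, move +1, go to p0
p0 | yyyyy__[_]_   read _ → write x, move 0, go to p0
p0 | yyyyy__[x]_   read x → write _, move +1, go to p3
p3 | yyyyy___[_]   read _ → write z, move 0, go to pH
pH | yyyyy___[z]
M halts after 21 transitions.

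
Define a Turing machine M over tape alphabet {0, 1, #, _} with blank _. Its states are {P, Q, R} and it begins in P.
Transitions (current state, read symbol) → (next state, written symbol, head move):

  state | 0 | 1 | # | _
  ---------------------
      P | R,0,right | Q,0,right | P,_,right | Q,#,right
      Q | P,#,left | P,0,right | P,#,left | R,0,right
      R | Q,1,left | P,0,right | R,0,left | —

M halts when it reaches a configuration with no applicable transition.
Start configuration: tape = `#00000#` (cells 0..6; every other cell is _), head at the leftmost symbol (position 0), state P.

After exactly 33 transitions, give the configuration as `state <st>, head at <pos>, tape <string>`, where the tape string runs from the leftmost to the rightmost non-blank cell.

state P, head at 3, tape 00010#

P | [#]00000#   read # → write _, move right, go to P
P | _[0]0000#   read 0 → write 0, move right, go to R
R | _0[0]000#   read 0 → write 1, move left, go to Q
Q | _[0]1000#   read 0 → write #, move left, go to P
P | [_]#1000#   read _ → write #, move right, go to Q
Q | #[#]1000#   read # → write #, move left, go to P
P | [#]#1000#   read # → write _, move right, go to P
P | _[#]1000#   read # → write _, move right, go to P
P | __[1]000#   read 1 → write 0, move right, go to Q
Q | __0[0]00#   read 0 → write #, move left, go to P
P | __[0]#00#   read 0 → write 0, move right, go to R
R | __0[#]00#   read # → write 0, move left, go to R
R | __[0]000#   read 0 → write 1, move left, go to Q
Q | _[_]1000#   read _ → write 0, move right, go to R
R | _0[1]000#   read 1 → write 0, move right, go to P
P | _00[0]00#   read 0 → write 0, move right, go to R
R | _000[0]0#   read 0 → write 1, move left, go to Q
Q | _00[0]10#   read 0 → write #, move left, go to P
P | _0[0]#10#   read 0 → write 0, move right, go to R
R | _00[#]10#   read # → write 0, move left, go to R
R | _0[0]010#   read 0 → write 1, move left, go to Q
Q | _[0]1010#   read 0 → write #, move left, go to P
P | [_]#1010#   read _ → write #, move right, go to Q
Q | #[#]1010#   read # → write #, move left, go to P
P | [#]#1010#   read # → write _, move right, go to P
P | _[#]1010#   read # → write _, move right, go to P
P | __[1]010#   read 1 → write 0, move right, go to Q
Q | __0[0]10#   read 0 → write #, move left, go to P
P | __[0]#10#   read 0 → write 0, move right, go to R
R | __0[#]10#   read # → write 0, move left, go to R
R | __[0]010#   read 0 → write 1, move left, go to Q
Q | _[_]1010#   read _ → write 0, move right, go to R
R | _0[1]010#   read 1 → write 0, move right, go to P
P | _00[0]10#
After 33 steps: state P, head at 3, tape 00010#.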